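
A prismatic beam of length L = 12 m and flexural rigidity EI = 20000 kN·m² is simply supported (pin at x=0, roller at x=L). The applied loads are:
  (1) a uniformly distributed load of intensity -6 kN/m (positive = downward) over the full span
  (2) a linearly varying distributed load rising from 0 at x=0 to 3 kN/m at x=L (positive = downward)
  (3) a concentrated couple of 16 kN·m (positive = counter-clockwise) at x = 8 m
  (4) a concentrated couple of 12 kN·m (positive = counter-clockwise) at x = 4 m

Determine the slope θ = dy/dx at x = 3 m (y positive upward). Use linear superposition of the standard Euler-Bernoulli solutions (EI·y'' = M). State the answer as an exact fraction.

Load 1 — uniform load w=-6 kN/m over full span:
  θ_1 = -w(L³-6Lx²+4x³)/(24EI) = -(-6)·(12³-6·12·3²+4·3³)/(24·20000) = 297/20000 rad
Load 2 — triangular load w₀=3 kN/m (0→w₀ over full span):
  θ_2 = -w₀(7L⁴-30L²x²+15x⁴)/(360LEI) = -3·(7·12⁴-30·12²·3²+15·3⁴)/(360·12·20000) = -11943/3200000 rad
Load 3 — applied couple M₀=16 kN·m at a=8 m (b=L-a=4):
  θ_3 = (M₀x²/(2L)+C₁)/EI  [x≤a] with C₁=M₀(3b²-L²)/(6L)=-64/3 = (16·3²/(2·12)+(-64/3))/20000 = -23/30000 rad
Load 4 — applied couple M₀=12 kN·m at a=4 m (b=L-a=8):
  θ_4 = (M₀x²/(2L)+C₁)/EI  [x≤a] with C₁=M₀(3b²-L²)/(6L)=8 = (12·3²/(2·12)+8)/20000 = 1/1600 rad
Superposition: θ = Σ θ_i = 105371/9600000 rad ≈ 0.010976 rad

θ(3) = 105371/9600000 rad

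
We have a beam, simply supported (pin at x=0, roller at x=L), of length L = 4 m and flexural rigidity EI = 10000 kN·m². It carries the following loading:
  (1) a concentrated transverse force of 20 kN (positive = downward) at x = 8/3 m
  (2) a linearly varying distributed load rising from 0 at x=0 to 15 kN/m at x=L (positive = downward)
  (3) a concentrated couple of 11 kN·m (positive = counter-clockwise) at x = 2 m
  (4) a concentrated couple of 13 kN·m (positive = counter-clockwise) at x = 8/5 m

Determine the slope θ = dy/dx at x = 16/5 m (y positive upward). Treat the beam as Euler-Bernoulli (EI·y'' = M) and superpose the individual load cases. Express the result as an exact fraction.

θ(16/5) = 551119/202500000 rad

Load 1 — point force P=20 kN at a=8/3 m (b=L-a=4/3):
  θ_1 = -Pa(2L²-6Lx+3x²+a²)/(6LEI)  [x>a] = -20·(8/3)·(2·4²-6·4·(16/5)+3·(16/5)²+(8/3)²)/(6·4·10000) = 392/253125 rad
Load 2 — triangular load w₀=15 kN/m (0→w₀ over full span):
  θ_2 = -w₀(7L⁴-30L²x²+15x⁴)/(360LEI) = -15·(7·4⁴-30·4²·(16/5)²+15·(16/5)⁴)/(360·4·10000) = 757/468750 rad
Load 3 — applied couple M₀=11 kN·m at a=2 m (b=L-a=2):
  θ_3 = (M₀x²/(2L)-M₀(x-a)+C₁)/EI  [x>a] with C₁=M₀(3b²-L²)/(6L)=-11/6 = (11·(16/5)²/(2·4)-11·((16/5)-2)+(-11/6))/10000 = -143/1500000 rad
Load 4 — applied couple M₀=13 kN·m at a=8/5 m (b=L-a=12/5):
  θ_4 = (M₀x²/(2L)-M₀(x-a)+C₁)/EI  [x>a] with C₁=M₀(3b²-L²)/(6L)=52/75 = (13·(16/5)²/(2·4)-13·((16/5)-(8/5))+(52/75))/10000 = -13/37500 rad
Superposition: θ = Σ θ_i = 551119/202500000 rad ≈ 0.002722 rad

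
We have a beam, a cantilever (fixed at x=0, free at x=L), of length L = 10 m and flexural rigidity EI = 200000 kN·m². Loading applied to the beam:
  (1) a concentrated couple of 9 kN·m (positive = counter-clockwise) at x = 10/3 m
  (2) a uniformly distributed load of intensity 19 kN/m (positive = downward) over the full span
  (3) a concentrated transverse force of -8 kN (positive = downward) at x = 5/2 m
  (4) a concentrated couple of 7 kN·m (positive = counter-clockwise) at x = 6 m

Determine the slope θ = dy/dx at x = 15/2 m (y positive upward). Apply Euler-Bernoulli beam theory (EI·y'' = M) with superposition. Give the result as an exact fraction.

θ(15/2) = -48323/3200000 rad

Load 1 — applied couple M₀=9 kN·m at a=10/3 m (b=L-a=20/3):
  θ_1 = M₀a/EI  [x>a] = 9·(10/3)/200000 = 3/20000 rad
Load 2 — uniform load w=19 kN/m over full span:
  θ_2 = -wx(x²-3Lx+3L²)/(6EI) = -19·(15/2)·((15/2)²-3·10·(15/2)+3·10²)/(6·200000) = -399/25600 rad
Load 3 — point force P=-8 kN at a=5/2 m (b=L-a=15/2):
  θ_3 = -Pa²/(2EI)  [x>a] = -(-8)·(5/2)²/(2·200000) = 1/8000 rad
Load 4 — applied couple M₀=7 kN·m at a=6 m (b=L-a=4):
  θ_4 = M₀a/EI  [x>a] = 7·6/200000 = 21/100000 rad
Superposition: θ = Σ θ_i = -48323/3200000 rad ≈ -0.015101 rad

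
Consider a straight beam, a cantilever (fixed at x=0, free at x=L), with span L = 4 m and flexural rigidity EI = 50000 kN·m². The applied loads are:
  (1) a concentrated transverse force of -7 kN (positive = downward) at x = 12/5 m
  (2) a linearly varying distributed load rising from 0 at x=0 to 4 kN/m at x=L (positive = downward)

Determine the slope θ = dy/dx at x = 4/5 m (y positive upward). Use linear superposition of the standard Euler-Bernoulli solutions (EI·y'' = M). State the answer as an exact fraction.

Load 1 — point force P=-7 kN at a=12/5 m (b=L-a=8/5):
  θ_1 = -Px(2a-x)/(2EI)  [x≤a] = -(-7)·(4/5)·(2·(12/5)-(4/5))/(2·50000) = 7/31250 rad
Load 2 — triangular load w₀=4 kN/m (0→w₀ over full span):
  θ_2 = (w₀Lx²/4-w₀L²x/3-w₀x⁴/(24L))/EI = (4·4·(4/5)²/4-4·4²·(4/5)/3-4·(4/5)⁴/(24·4))/50000 = -1702/5859375 rad
Superposition: θ = Σ θ_i = -779/11718750 rad ≈ -0.000066 rad

θ(4/5) = -779/11718750 rad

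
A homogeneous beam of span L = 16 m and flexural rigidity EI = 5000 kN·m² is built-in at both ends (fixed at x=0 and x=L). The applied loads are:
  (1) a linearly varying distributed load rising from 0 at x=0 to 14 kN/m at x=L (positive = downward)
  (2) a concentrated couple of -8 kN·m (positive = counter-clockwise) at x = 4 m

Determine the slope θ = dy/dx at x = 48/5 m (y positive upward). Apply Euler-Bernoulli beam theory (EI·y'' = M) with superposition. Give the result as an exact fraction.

θ(48/5) = 7518/390625 rad

Load 1 — triangular load w₀=14 kN/m (0→w₀ over full span):
  θ_1 = -w₀(2x(L-x)(L-2x)(x+2L)+x²(L-x)²)/(120LEI) = -14·(2·(48/5)·(16-(48/5))·(16-2·(48/5))·((48/5)+2·16)+(48/5)²·(16-(48/5))²)/(120·16·5000) = 7168/390625 rad
Load 2 — applied couple M₀=-8 kN·m at a=4 m (b=L-a=12):
  θ_2 = (R_Ax²/2 - M_Ax - M₀(x-a))/EI  [x>a] with R_A=-9/16, M_A=3/2 = ((-9/16)·(48/5)²/2 - (3/2)·(48/5) - (-8)·((48/5)-4))/5000 = 14/15625 rad
Superposition: θ = Σ θ_i = 7518/390625 rad ≈ 0.019246 rad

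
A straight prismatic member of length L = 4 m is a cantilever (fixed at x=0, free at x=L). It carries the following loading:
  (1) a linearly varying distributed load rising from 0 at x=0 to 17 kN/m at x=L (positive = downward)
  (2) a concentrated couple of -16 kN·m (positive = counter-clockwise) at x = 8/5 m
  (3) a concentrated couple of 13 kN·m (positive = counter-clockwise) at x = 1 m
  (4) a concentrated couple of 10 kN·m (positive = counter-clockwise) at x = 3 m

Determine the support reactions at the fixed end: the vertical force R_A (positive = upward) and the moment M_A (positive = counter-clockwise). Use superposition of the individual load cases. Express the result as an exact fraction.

R_A = 34 kN, M_A = 251/3 kN·m

Load 1 — triangular load w₀=17 kN/m (0→w₀ over full span):
  R_A = w₀L/2 = 17·4/2 = 34 kN
  M_A = w₀L²/3 = 17·4²/3 = 272/3 kN·m
Load 2 — applied couple M₀=-16 kN·m at a=8/5 m (b=L-a=12/5):
  R_A = 0 kN
  M_A = -M₀ = -(-16) = 16 kN·m
Load 3 — applied couple M₀=13 kN·m at a=1 m (b=L-a=3):
  R_A = 0 kN
  M_A = -M₀ = -13 kN·m
Load 4 — applied couple M₀=10 kN·m at a=3 m (b=L-a=1):
  R_A = 0 kN
  M_A = -M₀ = -10 kN·m
Superposition: R_A = 34 kN, M_A = 251/3 kN·m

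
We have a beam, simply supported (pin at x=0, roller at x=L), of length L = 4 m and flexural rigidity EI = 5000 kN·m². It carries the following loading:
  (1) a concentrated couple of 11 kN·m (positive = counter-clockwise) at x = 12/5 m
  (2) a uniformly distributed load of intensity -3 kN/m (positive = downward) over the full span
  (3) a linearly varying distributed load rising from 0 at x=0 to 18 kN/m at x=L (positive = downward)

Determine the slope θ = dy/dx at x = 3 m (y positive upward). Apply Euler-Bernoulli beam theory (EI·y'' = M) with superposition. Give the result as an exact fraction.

θ(3) = 15449/6000000 rad

Load 1 — applied couple M₀=11 kN·m at a=12/5 m (b=L-a=8/5):
  θ_1 = (M₀x²/(2L)-M₀(x-a)+C₁)/EI  [x>a] with C₁=M₀(3b²-L²)/(6L)=-286/75 = (11·3²/(2·4)-11·(3-(12/5))+(-286/75))/5000 = 1177/3000000 rad
Load 2 — uniform load w=-3 kN/m over full span:
  θ_2 = -w(L³-6Lx²+4x³)/(24EI) = -(-3)·(4³-6·4·3²+4·3³)/(24·5000) = -11/10000 rad
Load 3 — triangular load w₀=18 kN/m (0→w₀ over full span):
  θ_3 = -w₀(7L⁴-30L²x²+15x⁴)/(360LEI) = -18·(7·4⁴-30·4²·3²+15·3⁴)/(360·4·5000) = 1313/400000 rad
Superposition: θ = Σ θ_i = 15449/6000000 rad ≈ 0.002575 rad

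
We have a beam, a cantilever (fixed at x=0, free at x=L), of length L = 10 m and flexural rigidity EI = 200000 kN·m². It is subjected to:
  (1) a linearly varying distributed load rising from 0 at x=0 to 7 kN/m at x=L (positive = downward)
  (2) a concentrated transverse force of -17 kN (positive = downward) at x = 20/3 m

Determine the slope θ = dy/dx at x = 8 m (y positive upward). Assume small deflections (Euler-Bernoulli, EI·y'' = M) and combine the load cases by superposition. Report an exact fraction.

θ(8) = -2747/1125000 rad

Load 1 — triangular load w₀=7 kN/m (0→w₀ over full span):
  θ_1 = (w₀Lx²/4-w₀L²x/3-w₀x⁴/(24L))/EI = (7·10·8²/4-7·10²·8/3-7·8⁴/(24·10))/200000 = -203/46875 rad
Load 2 — point force P=-17 kN at a=20/3 m (b=L-a=10/3):
  θ_2 = -Pa²/(2EI)  [x>a] = -(-17)·(20/3)²/(2·200000) = 17/9000 rad
Superposition: θ = Σ θ_i = -2747/1125000 rad ≈ -0.002442 rad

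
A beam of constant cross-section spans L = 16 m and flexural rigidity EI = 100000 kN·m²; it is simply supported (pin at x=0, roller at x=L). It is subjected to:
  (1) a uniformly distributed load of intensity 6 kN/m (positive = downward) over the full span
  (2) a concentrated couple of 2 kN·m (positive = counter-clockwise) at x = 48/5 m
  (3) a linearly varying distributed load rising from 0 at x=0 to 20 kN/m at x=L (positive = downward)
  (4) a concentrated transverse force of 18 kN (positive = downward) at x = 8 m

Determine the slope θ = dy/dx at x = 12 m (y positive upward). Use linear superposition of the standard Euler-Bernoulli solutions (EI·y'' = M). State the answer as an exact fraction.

θ(12) = 469921/22500000 rad

Load 1 — uniform load w=6 kN/m over full span:
  θ_1 = -w(L³-6Lx²+4x³)/(24EI) = -6·(16³-6·16·12²+4·12³)/(24·100000) = 22/3125 rad
Load 2 — applied couple M₀=2 kN·m at a=48/5 m (b=L-a=32/5):
  θ_2 = (M₀x²/(2L)-M₀(x-a)+C₁)/EI  [x>a] with C₁=M₀(3b²-L²)/(6L)=-208/75 = (2·12²/(2·16)-2·(12-(48/5))+(-208/75))/100000 = 107/7500000 rad
Load 3 — triangular load w₀=20 kN/m (0→w₀ over full span):
  θ_3 = -w₀(7L⁴-30L²x²+15x⁴)/(360LEI) = -20·(7·16⁴-30·16²·12²+15·12⁴)/(360·16·100000) = 1313/112500 rad
Load 4 — point force P=18 kN at a=8 m (b=L-a=8):
  θ_4 = -Pa(2L²-6Lx+3x²+a²)/(6LEI)  [x>a] = -18·8·(2·16²-6·16·12+3·12²+8²)/(6·16·100000) = 27/12500 rad
Superposition: θ = Σ θ_i = 469921/22500000 rad ≈ 0.020885 rad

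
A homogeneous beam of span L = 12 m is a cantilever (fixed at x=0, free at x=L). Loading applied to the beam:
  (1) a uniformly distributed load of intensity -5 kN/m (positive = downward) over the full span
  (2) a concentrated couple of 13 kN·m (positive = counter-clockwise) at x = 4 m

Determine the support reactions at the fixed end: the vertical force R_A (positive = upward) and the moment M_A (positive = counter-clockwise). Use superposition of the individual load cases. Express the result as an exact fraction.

Load 1 — uniform load w=-5 kN/m over full span:
  R_A = wL = (-5)·12 = -60 kN
  M_A = wL²/2 = (-5)·12²/2 = -360 kN·m
Load 2 — applied couple M₀=13 kN·m at a=4 m (b=L-a=8):
  R_A = 0 kN
  M_A = -M₀ = -13 kN·m
Superposition: R_A = -60 kN, M_A = -373 kN·m

R_A = -60 kN, M_A = -373 kN·m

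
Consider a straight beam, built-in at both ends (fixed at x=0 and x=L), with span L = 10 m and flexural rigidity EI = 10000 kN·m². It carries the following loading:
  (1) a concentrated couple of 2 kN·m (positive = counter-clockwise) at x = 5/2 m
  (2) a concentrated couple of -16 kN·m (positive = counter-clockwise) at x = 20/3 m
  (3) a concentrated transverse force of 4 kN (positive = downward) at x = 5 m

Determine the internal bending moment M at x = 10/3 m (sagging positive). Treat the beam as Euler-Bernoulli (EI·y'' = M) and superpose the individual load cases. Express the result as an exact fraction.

M(10/3) = -71/72 kN·m

Load 1 — applied couple M₀=2 kN·m at a=5/2 m (b=L-a=15/2):
  M_1 = R_Ax - M_A - M₀  [x>a] with R_A=9/40, M_A=-3/8 = (9/40)·(10/3) - (-3/8) - 2 = -7/8 kN·m
Load 2 — applied couple M₀=-16 kN·m at a=20/3 m (b=L-a=10/3):
  M_2 = R_Ax - M_A  [x≤a] with R_A=-32/15, M_A=-16/3 = (-32/15)·(10/3) - (-16/3) = -16/9 kN·m
Load 3 — point force P=4 kN at a=5 m (b=L-a=5):
  M_3 = Pb²(3a+b)x/L³ - Pab²/L²  [x≤a] = 4·5²·(3·5+5)·(10/3)/10³ - 4·5·5²/10² = 5/3 kN·m
Superposition: M = Σ M_i = -71/72 kN·m ≈ -0.986111 kN·m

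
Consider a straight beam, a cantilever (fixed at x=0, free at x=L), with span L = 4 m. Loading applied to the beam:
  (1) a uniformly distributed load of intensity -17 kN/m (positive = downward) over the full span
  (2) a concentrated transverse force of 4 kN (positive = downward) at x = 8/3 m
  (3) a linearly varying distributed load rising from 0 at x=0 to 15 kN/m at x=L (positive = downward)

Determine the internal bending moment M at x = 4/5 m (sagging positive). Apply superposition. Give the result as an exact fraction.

Load 1 — uniform load w=-17 kN/m over full span:
  M_1 = -w(L-x)²/2 = -(-17)·(4-(4/5))²/2 = 2176/25 kN·m
Load 2 — point force P=4 kN at a=8/3 m (b=L-a=4/3):
  M_2 = -P(a-x)  [x≤a] = -4·((8/3)-(4/5)) = -112/15 kN·m
Load 3 — triangular load w₀=15 kN/m (0→w₀ over full span):
  M_3 = w₀Lx/2 - w₀L²/3 - w₀x³/(6L) = 15·4·(4/5)/2 - 15·4²/3 - 15·(4/5)³/(6·4) = -1408/25 kN·m
Superposition: M = Σ M_i = 1744/75 kN·m ≈ 23.253333 kN·m

M(4/5) = 1744/75 kN·m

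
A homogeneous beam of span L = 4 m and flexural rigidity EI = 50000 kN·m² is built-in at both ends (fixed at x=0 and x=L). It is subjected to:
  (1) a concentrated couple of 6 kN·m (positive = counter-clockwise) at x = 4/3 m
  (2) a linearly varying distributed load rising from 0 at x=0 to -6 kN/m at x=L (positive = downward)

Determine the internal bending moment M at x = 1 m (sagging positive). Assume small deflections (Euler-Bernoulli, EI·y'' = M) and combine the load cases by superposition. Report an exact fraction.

M(1) = 37/20 kN·m

Load 1 — applied couple M₀=6 kN·m at a=4/3 m (b=L-a=8/3):
  M_1 = R_Ax - M_A  [x≤a] with R_A=2, M_A=0 = 2·1 - 0 = 2 kN·m
Load 2 — triangular load w₀=-6 kN/m (0→w₀ over full span):
  M_2 = 3w₀Lx/20 - w₀L²/30 - w₀x³/(6L) = 3·(-6)·4·1/20 - (-6)·4²/30 - (-6)·1³/(6·4) = -3/20 kN·m
Superposition: M = Σ M_i = 37/20 kN·m ≈ 1.850000 kN·m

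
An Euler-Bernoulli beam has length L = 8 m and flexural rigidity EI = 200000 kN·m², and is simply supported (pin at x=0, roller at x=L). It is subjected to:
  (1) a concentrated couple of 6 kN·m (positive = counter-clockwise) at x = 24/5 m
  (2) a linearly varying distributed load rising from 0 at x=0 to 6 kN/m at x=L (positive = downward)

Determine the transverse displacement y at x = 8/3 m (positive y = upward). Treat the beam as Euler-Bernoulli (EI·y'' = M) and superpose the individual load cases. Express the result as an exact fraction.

y(8/3) = -13628/18984375 m

Load 1 — applied couple M₀=6 kN·m at a=24/5 m (b=L-a=16/5):
  y_1 = (M₀x³/(6L)+C₁x)/EI  [x≤a] with C₁=M₀(3b²-L²)/(6L)=-104/25 = (6·(8/3)³/(6·8)+(-104/25)·(8/3))/200000 = -92/2109375 m
Load 2 — triangular load w₀=6 kN/m (0→w₀ over full span):
  y_2 = -w₀x(7L⁴-10L²x²+3x⁴)/(360LEI) = -6·(8/3)·(7·8⁴-10·8²·(8/3)²+3·(8/3)⁴)/(360·8·200000) = -512/759375 m
Superposition: y = Σ y_i = -13628/18984375 m ≈ -0.000718 m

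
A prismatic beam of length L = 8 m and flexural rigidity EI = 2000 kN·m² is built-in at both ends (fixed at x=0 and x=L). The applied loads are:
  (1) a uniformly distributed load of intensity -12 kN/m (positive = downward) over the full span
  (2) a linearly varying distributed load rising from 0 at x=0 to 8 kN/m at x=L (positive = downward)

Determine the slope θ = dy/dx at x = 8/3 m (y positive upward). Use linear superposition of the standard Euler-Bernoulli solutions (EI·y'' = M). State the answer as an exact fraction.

θ(8/3) = 1856/151875 rad

Load 1 — uniform load w=-12 kN/m over full span:
  θ_1 = -wx(L-x)(L-2x)/(12EI) = -(-12)·(8/3)·(8-(8/3))·(8-2·(8/3))/(12·2000) = 64/3375 rad
Load 2 — triangular load w₀=8 kN/m (0→w₀ over full span):
  θ_2 = -w₀(2x(L-x)(L-2x)(x+2L)+x²(L-x)²)/(120LEI) = -8·(2·(8/3)·(8-(8/3))·(8-2·(8/3))·((8/3)+2·8)+(8/3)²·(8-(8/3))²)/(120·8·2000) = -1024/151875 rad
Superposition: θ = Σ θ_i = 1856/151875 rad ≈ 0.012221 rad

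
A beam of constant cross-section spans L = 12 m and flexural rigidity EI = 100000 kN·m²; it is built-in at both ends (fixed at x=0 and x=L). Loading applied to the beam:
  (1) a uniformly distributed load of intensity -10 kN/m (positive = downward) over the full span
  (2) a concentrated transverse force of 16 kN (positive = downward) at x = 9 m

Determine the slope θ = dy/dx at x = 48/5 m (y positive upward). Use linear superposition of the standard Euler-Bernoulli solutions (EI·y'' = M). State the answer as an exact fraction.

Load 1 — uniform load w=-10 kN/m over full span:
  θ_1 = -wx(L-x)(L-2x)/(12EI) = -(-10)·(48/5)·(12-(48/5))·(12-2·(48/5))/(12·100000) = -108/78125 rad
Load 2 — point force P=16 kN at a=9 m (b=L-a=3):
  θ_2 = Pa²(L-x)(2bL-(3b+a)(L-x))/(2L³EI)  [x>a] = 16·9²·(12-(48/5))·(2·3·12-(3·3+9)·(12-(48/5)))/(2·12³·100000) = 81/312500 rad
Superposition: θ = Σ θ_i = -351/312500 rad ≈ -0.001123 rad

θ(48/5) = -351/312500 rad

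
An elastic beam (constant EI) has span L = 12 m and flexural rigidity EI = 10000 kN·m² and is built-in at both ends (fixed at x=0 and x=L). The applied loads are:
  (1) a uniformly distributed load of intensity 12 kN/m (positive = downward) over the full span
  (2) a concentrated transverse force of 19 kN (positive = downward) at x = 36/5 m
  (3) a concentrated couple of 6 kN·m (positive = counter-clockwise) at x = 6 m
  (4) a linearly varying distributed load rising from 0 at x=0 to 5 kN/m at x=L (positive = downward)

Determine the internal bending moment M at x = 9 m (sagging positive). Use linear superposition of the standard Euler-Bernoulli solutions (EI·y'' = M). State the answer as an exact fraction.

Load 1 — uniform load w=12 kN/m over full span:
  M_1 = wLx/2 - wL²/12 - wx²/2 = 12·12·9/2 - 12·12²/12 - 12·9²/2 = 18 kN·m
Load 2 — point force P=19 kN at a=36/5 m (b=L-a=24/5):
  M_2 = Pa²(a+3b)(L-x)/L³ - Pa²b/L²  [x>a] = 19·(36/5)²·((36/5)+3·(24/5))·(12-9)/12³ - 19·(36/5)²·(24/5)/12² = 513/125 kN·m
Load 3 — applied couple M₀=6 kN·m at a=6 m (b=L-a=6):
  M_3 = R_Ax - M_A - M₀  [x>a] with R_A=3/4, M_A=3/2 = (3/4)·9 - (3/2) - 6 = -3/4 kN·m
Load 4 — triangular load w₀=5 kN/m (0→w₀ over full span):
  M_4 = 3w₀Lx/20 - w₀L²/30 - w₀x³/(6L) = 3·5·12·9/20 - 5·12²/30 - 5·9³/(6·12) = 51/8 kN·m
Superposition: M = Σ M_i = 27729/1000 kN·m ≈ 27.729000 kN·m

M(9) = 27729/1000 kN·m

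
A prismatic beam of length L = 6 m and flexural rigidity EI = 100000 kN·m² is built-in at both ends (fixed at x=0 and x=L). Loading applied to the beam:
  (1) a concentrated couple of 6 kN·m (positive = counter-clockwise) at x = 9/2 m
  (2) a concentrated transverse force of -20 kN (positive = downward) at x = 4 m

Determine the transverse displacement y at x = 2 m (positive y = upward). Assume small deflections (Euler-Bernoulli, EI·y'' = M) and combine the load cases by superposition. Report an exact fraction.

y(2) = 2791/32400000 m

Load 1 — applied couple M₀=6 kN·m at a=9/2 m (b=L-a=3/2):
  y_1 = (R_Ax³/6 - M_Ax²/2)/EI  [x≤a] with R_A=9/8, M_A=15/8 = ((9/8)·2³/6 - (15/8)·2²/2)/100000 = -9/400000 m
Load 2 — point force P=-20 kN at a=4 m (b=L-a=2):
  y_2 = -Pb²x²(3aL-(3a+b)x)/(6L³EI)  [x≤a] = -(-20)·2²·2²·(3·4·6-(3·4+2)·2)/(6·6³·100000) = 11/101250 m
Superposition: y = Σ y_i = 2791/32400000 m ≈ 0.000086 m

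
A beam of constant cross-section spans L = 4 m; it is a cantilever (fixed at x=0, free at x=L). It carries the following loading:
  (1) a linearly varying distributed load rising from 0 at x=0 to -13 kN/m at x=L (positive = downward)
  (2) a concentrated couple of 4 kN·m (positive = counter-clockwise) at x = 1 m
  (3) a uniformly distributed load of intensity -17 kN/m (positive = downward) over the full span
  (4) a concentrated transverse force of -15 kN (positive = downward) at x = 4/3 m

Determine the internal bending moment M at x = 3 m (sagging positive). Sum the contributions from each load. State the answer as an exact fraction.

Load 1 — triangular load w₀=-13 kN/m (0→w₀ over full span):
  M_1 = w₀Lx/2 - w₀L²/3 - w₀x³/(6L) = (-13)·4·3/2 - (-13)·4²/3 - (-13)·3³/(6·4) = 143/24 kN·m
Load 2 — applied couple M₀=4 kN·m at a=1 m (b=L-a=3):
  M_2 = 0  [x>a] = 0 kN·m
Load 3 — uniform load w=-17 kN/m over full span:
  M_3 = -w(L-x)²/2 = -(-17)·(4-3)²/2 = 17/2 kN·m
Load 4 — point force P=-15 kN at a=4/3 m (b=L-a=8/3):
  M_4 = 0  [x>a] = 0 kN·m
Superposition: M = Σ M_i = 347/24 kN·m ≈ 14.458333 kN·m

M(3) = 347/24 kN·m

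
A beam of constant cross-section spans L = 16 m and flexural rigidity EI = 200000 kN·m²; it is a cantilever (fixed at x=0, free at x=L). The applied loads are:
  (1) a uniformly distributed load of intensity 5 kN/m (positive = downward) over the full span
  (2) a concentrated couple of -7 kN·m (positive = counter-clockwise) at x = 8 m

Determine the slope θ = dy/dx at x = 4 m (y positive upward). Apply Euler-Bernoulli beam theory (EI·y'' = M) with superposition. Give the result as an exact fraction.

θ(4) = -1501/150000 rad

Load 1 — uniform load w=5 kN/m over full span:
  θ_1 = -wx(x²-3Lx+3L²)/(6EI) = -5·4·(4²-3·16·4+3·16²)/(6·200000) = -37/3750 rad
Load 2 — applied couple M₀=-7 kN·m at a=8 m (b=L-a=8):
  θ_2 = M₀x/EI  [x≤a] = (-7)·4/200000 = -7/50000 rad
Superposition: θ = Σ θ_i = -1501/150000 rad ≈ -0.010007 rad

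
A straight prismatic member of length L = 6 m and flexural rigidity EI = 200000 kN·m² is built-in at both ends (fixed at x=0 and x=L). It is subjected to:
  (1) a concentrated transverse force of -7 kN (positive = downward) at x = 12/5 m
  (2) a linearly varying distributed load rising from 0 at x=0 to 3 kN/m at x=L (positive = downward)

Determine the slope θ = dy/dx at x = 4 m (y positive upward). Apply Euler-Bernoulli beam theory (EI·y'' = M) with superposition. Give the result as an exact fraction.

θ(4) = -119/18750000 rad

Load 1 — point force P=-7 kN at a=12/5 m (b=L-a=18/5):
  θ_1 = Pa²(L-x)(2bL-(3b+a)(L-x))/(2L³EI)  [x>a] = (-7)·(12/5)²·(6-4)·(2·(18/5)·6-(3·(18/5)+(12/5))·(6-4))/(2·6³·200000) = -49/3125000 rad
Load 2 — triangular load w₀=3 kN/m (0→w₀ over full span):
  θ_2 = -w₀(2x(L-x)(L-2x)(x+2L)+x²(L-x)²)/(120LEI) = -3·(2·4·(6-4)·(6-2·4)·(4+2·6)+4²·(6-4)²)/(120·6·200000) = 7/750000 rad
Superposition: θ = Σ θ_i = -119/18750000 rad ≈ -0.000006 rad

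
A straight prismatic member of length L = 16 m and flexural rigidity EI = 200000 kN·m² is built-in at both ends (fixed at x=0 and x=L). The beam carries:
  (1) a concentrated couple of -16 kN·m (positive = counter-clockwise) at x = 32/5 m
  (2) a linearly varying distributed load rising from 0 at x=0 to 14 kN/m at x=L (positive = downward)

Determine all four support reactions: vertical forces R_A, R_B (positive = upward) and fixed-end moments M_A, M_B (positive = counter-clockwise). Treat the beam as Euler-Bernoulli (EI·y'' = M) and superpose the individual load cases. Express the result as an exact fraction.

Load 1 — applied couple M₀=-16 kN·m at a=32/5 m (b=L-a=48/5):
  R_A = 6M₀ab/L³ = 6·(-16)·(32/5)·(48/5)/16³ = -36/25 kN
  M_A = M₀b(2a-b)/L² = (-16)·(48/5)·(2·(32/5)-(48/5))/16² = -48/25 kN·m
  R_B = -6M₀ab/L³ = -6·(-16)·(32/5)·(48/5)/16³ = 36/25 kN
  M_B = M₀a(2b-a)/L² = (-16)·(32/5)·(2·(48/5)-(32/5))/16² = -128/25 kN·m
Load 2 — triangular load w₀=14 kN/m (0→w₀ over full span):
  R_A = 3w₀L/20 = 3·14·16/20 = 168/5 kN
  M_A = w₀L²/30 = 14·16²/30 = 1792/15 kN·m
  R_B = 7w₀L/20 = 7·14·16/20 = 392/5 kN
  M_B = -w₀L²/20 = -14·16²/20 = -896/5 kN·m
Superposition: R_A = 804/25 kN, M_A = 8816/75 kN·m, R_B = 1996/25 kN, M_B = -4608/25 kN·m

R_A = 804/25 kN, M_A = 8816/75 kN·m, R_B = 1996/25 kN, M_B = -4608/25 kN·m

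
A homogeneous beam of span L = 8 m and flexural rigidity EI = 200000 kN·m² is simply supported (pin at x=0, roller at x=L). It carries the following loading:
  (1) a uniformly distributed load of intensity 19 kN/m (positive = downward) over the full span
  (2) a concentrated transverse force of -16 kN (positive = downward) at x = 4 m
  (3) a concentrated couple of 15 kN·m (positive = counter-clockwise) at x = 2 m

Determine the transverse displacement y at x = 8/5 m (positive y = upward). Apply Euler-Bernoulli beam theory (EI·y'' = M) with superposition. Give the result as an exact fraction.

y(8/5) = -451519/187500000 m

Load 1 — uniform load w=19 kN/m over full span:
  y_1 = -wx(L³-2Lx²+x³)/(24EI) = -19·(8/5)·(8³-2·8·(8/5)²+(8/5)³)/(24·200000) = -17632/5859375 m
Load 2 — point force P=-16 kN at a=4 m (b=L-a=4):
  y_2 = -Pbx(L²-b²-x²)/(6LEI)  [x≤a] = -(-16)·4·(8/5)·(8²-4²-(8/5)²)/(6·8·200000) = 568/1171875 m
Load 3 — applied couple M₀=15 kN·m at a=2 m (b=L-a=6):
  y_3 = (M₀x³/(6L)+C₁x)/EI  [x≤a] with C₁=M₀(3b²-L²)/(6L)=55/4 = (15·(8/5)³/(6·8)+(55/4)·(8/5))/200000 = 291/2500000 m
Superposition: y = Σ y_i = -451519/187500000 m ≈ -0.002408 m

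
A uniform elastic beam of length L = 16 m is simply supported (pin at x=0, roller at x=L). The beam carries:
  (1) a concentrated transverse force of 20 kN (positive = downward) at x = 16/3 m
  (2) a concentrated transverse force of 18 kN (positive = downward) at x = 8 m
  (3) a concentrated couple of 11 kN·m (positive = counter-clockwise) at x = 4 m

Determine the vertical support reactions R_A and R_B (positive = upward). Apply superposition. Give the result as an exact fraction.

R_A = 1105/48 kN, R_B = 719/48 kN

Load 1 — point force P=20 kN at a=16/3 m (b=L-a=32/3):
  R_A = Pb/L = 20·(32/3)/16 = 40/3 kN
  R_B = Pa/L = 20·(16/3)/16 = 20/3 kN
Load 2 — point force P=18 kN at a=8 m (b=L-a=8):
  R_A = Pb/L = 18·8/16 = 9 kN
  R_B = Pa/L = 18·8/16 = 9 kN
Load 3 — applied couple M₀=11 kN·m at a=4 m (b=L-a=12):
  R_A = M₀/L = 11/16 kN
  R_B = -M₀/L = -11/16 kN
Superposition: R_A = 1105/48 kN, R_B = 719/48 kN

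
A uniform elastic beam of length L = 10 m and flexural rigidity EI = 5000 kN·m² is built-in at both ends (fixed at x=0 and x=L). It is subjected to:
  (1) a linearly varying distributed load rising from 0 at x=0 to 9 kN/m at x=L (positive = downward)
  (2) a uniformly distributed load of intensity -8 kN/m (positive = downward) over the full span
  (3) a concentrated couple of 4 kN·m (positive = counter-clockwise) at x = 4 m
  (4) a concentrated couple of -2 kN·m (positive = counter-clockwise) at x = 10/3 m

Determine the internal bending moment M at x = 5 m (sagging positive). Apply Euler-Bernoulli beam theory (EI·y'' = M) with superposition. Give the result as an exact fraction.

Load 1 — triangular load w₀=9 kN/m (0→w₀ over full span):
  M_1 = 3w₀Lx/20 - w₀L²/30 - w₀x³/(6L) = 3·9·10·5/20 - 9·10²/30 - 9·5³/(6·10) = 75/4 kN·m
Load 2 — uniform load w=-8 kN/m over full span:
  M_2 = wLx/2 - wL²/12 - wx²/2 = (-8)·10·5/2 - (-8)·10²/12 - (-8)·5²/2 = -100/3 kN·m
Load 3 — applied couple M₀=4 kN·m at a=4 m (b=L-a=6):
  M_3 = R_Ax - M_A - M₀  [x>a] with R_A=72/125, M_A=12/25 = (72/125)·5 - (12/25) - 4 = -8/5 kN·m
Load 4 — applied couple M₀=-2 kN·m at a=10/3 m (b=L-a=20/3):
  M_4 = R_Ax - M_A - M₀  [x>a] with R_A=-4/15, M_A=0 = (-4/15)·5 - 0 - (-2) = 2/3 kN·m
Superposition: M = Σ M_i = -931/60 kN·m ≈ -15.516667 kN·m

M(5) = -931/60 kN·m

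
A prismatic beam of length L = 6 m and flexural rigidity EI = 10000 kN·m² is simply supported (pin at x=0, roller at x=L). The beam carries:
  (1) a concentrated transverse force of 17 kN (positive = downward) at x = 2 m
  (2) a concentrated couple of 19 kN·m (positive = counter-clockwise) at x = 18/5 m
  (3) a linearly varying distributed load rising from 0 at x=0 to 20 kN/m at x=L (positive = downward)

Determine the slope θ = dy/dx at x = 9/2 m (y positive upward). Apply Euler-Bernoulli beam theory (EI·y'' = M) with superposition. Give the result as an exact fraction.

Load 1 — point force P=17 kN at a=2 m (b=L-a=4):
  θ_1 = -Pa(2L²-6Lx+3x²+a²)/(6LEI)  [x>a] = -17·2·(2·6²-6·6·(9/2)+3·(9/2)²+2²)/(6·6·10000) = 1717/720000 rad
Load 2 — applied couple M₀=19 kN·m at a=18/5 m (b=L-a=12/5):
  θ_2 = (M₀x²/(2L)-M₀(x-a)+C₁)/EI  [x>a] with C₁=M₀(3b²-L²)/(6L)=-247/25 = (19·(9/2)²/(2·6)-19·((9/2)-(18/5))+(-247/25))/10000 = 2033/4000000 rad
Load 3 — triangular load w₀=20 kN/m (0→w₀ over full span):
  θ_3 = -w₀(7L⁴-30L²x²+15x⁴)/(360LEI) = -20·(7·6⁴-30·6²·(9/2)²+15·(9/2)⁴)/(360·6·10000) = 3939/640000 rad
Superposition: θ = Σ θ_i = 1302863/144000000 rad ≈ 0.009048 rad

θ(9/2) = 1302863/144000000 rad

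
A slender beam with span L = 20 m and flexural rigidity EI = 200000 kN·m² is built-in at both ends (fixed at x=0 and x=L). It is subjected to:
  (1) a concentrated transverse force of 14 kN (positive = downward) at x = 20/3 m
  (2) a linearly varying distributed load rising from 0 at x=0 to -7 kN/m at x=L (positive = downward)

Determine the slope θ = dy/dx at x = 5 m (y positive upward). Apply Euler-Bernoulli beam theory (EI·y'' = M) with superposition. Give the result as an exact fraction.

Load 1 — point force P=14 kN at a=20/3 m (b=L-a=40/3):
  θ_1 = -Pb²x(2aL-(3a+b)x)/(2L³EI)  [x≤a] = -14·(40/3)²·5·(2·(20/3)·20-(3·(20/3)+(40/3))·5)/(2·20³·200000) = -7/18000 rad
Load 2 — triangular load w₀=-7 kN/m (0→w₀ over full span):
  θ_2 = -w₀(2x(L-x)(L-2x)(x+2L)+x²(L-x)²)/(120LEI) = -(-7)·(2·5·(20-5)·(20-2·5)·(5+2·20)+5²·(20-5)²)/(120·20·200000) = 273/256000 rad
Superposition: θ = Σ θ_i = 1561/2304000 rad ≈ 0.000678 rad

θ(5) = 1561/2304000 rad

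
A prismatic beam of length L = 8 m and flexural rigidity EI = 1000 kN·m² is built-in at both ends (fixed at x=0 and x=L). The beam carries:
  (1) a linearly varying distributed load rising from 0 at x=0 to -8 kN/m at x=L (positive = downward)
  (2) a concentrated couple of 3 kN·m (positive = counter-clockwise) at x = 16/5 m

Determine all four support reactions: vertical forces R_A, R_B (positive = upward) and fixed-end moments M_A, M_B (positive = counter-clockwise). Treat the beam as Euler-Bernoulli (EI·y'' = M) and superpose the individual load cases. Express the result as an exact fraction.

Load 1 — triangular load w₀=-8 kN/m (0→w₀ over full span):
  R_A = 3w₀L/20 = 3·(-8)·8/20 = -48/5 kN
  M_A = w₀L²/30 = (-8)·8²/30 = -256/15 kN·m
  R_B = 7w₀L/20 = 7·(-8)·8/20 = -112/5 kN
  M_B = -w₀L²/20 = -(-8)·8²/20 = 128/5 kN·m
Load 2 — applied couple M₀=3 kN·m at a=16/5 m (b=L-a=24/5):
  R_A = 6M₀ab/L³ = 6·3·(16/5)·(24/5)/8³ = 27/50 kN
  M_A = M₀b(2a-b)/L² = 3·(24/5)·(2·(16/5)-(24/5))/8² = 9/25 kN·m
  R_B = -6M₀ab/L³ = -6·3·(16/5)·(24/5)/8³ = -27/50 kN
  M_B = M₀a(2b-a)/L² = 3·(16/5)·(2·(24/5)-(16/5))/8² = 24/25 kN·m
Superposition: R_A = -453/50 kN, M_A = -1253/75 kN·m, R_B = -1147/50 kN, M_B = 664/25 kN·m

R_A = -453/50 kN, M_A = -1253/75 kN·m, R_B = -1147/50 kN, M_B = 664/25 kN·m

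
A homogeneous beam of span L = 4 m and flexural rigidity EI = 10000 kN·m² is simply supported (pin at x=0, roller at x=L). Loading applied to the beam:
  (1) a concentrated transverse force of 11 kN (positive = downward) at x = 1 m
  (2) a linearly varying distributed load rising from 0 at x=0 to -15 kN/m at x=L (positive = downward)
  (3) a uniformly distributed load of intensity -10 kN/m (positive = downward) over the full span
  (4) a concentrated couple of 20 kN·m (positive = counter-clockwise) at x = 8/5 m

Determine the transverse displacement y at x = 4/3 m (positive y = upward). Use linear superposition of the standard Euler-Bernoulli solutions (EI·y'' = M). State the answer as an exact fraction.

y(4/3) = 53213/12150000 m

Load 1 — point force P=11 kN at a=1 m (b=L-a=3):
  y_1 = -Pa(L-x)(2Lx-a²-x²)/(6LEI)  [x>a] = -11·1·(4-(4/3))·(2·4·(4/3)-1²-(4/3)²)/(6·4·10000) = -781/810000 m
Load 2 — triangular load w₀=-15 kN/m (0→w₀ over full span):
  y_2 = -w₀x(7L⁴-10L²x²+3x⁴)/(360LEI) = -(-15)·(4/3)·(7·4⁴-10·4²·(4/3)²+3·(4/3)⁴)/(360·4·10000) = 64/30375 m
Load 3 — uniform load w=-10 kN/m over full span:
  y_3 = -wx(L³-2Lx²+x³)/(24EI) = -(-10)·(4/3)·(4³-2·4·(4/3)²+(4/3)³)/(24·10000) = 88/30375 m
Load 4 — applied couple M₀=20 kN·m at a=8/5 m (b=L-a=12/5):
  y_4 = (M₀x³/(6L)+C₁x)/EI  [x≤a] with C₁=M₀(3b²-L²)/(6L)=16/15 = (20·(4/3)³/(6·4)+(16/15)·(4/3))/10000 = 86/253125 m
Superposition: y = Σ y_i = 53213/12150000 m ≈ 0.004380 m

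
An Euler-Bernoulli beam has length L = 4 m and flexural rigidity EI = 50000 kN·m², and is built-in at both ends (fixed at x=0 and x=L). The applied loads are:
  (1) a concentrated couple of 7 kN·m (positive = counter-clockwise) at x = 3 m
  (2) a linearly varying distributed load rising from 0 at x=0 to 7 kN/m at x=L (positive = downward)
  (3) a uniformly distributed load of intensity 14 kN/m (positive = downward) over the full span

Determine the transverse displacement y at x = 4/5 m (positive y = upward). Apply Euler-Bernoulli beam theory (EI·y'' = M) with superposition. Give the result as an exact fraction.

y(4/5) = -487123/4687500000 m

Load 1 — applied couple M₀=7 kN·m at a=3 m (b=L-a=1):
  y_1 = (R_Ax³/6 - M_Ax²/2)/EI  [x≤a] with R_A=63/32, M_A=35/16 = ((63/32)·(4/5)³/6 - (35/16)·(4/5)²/2)/50000 = -133/12500000 m
Load 2 — triangular load w₀=7 kN/m (0→w₀ over full span):
  y_2 = -w₀x²(L-x)²(x+2L)/(120LEI) = -7·(4/5)²·(4-(4/5))²·((4/5)+2·4)/(120·4·50000) = -2464/146484375 m
Load 3 — uniform load w=14 kN/m over full span:
  y_3 = -wx²(L-x)²/(24EI) = -14·(4/5)²·(4-(4/5))²/(24·50000) = -448/5859375 m
Superposition: y = Σ y_i = -487123/4687500000 m ≈ -0.000104 m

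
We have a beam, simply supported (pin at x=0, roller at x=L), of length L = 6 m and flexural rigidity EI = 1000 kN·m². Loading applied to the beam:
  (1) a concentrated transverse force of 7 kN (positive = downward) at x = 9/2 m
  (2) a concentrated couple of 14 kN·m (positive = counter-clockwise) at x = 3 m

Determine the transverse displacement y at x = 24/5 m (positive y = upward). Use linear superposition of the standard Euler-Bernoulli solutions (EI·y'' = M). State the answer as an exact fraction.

Load 1 — point force P=7 kN at a=9/2 m (b=L-a=3/2):
  y_1 = -Pa(L-x)(2Lx-a²-x²)/(6LEI)  [x>a] = -7·(9/2)·(6-(24/5))·(2·6·(24/5)-(9/2)²-(24/5)²)/(6·6·1000) = -30051/2000000 m
Load 2 — applied couple M₀=14 kN·m at a=3 m (b=L-a=3):
  y_2 = (M₀x³/(6L)-M₀(x-a)²/2+C₁x)/EI  [x>a] with C₁=M₀(3b²-L²)/(6L)=-7/2 = (14·(24/5)³/(6·6)-14·((24/5)-3)²/2+(-7/2)·(24/5))/1000 = 441/125000 m
Superposition: y = Σ y_i = -4599/400000 m ≈ -0.011498 m

y(24/5) = -4599/400000 m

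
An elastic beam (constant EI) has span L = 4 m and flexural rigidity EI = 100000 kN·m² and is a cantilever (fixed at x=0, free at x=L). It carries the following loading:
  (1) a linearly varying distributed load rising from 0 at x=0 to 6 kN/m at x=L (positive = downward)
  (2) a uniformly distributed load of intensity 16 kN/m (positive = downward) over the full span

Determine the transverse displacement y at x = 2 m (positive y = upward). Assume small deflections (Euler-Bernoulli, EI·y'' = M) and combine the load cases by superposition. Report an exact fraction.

Load 1 — triangular load w₀=6 kN/m (0→w₀ over full span):
  y_1 = (w₀Lx³/12-w₀L²x²/6-w₀x⁵/(120L))/EI = (6·4·2³/12-6·4²·2²/6-6·2⁵/(120·4))/100000 = -121/250000 m
Load 2 — uniform load w=16 kN/m over full span:
  y_2 = -wx²(x²-4Lx+6L²)/(24EI) = -16·2²·(2²-4·4·2+6·4²)/(24·100000) = -17/9375 m
Superposition: y = Σ y_i = -1723/750000 m ≈ -0.002297 m

y(2) = -1723/750000 m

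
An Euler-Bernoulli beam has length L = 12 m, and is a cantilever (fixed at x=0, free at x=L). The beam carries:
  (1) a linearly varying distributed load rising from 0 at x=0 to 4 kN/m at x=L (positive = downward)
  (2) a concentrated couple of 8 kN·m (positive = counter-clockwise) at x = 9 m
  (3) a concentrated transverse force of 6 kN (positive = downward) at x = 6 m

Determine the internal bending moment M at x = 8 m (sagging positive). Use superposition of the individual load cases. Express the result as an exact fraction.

Load 1 — triangular load w₀=4 kN/m (0→w₀ over full span):
  M_1 = w₀Lx/2 - w₀L²/3 - w₀x³/(6L) = 4·12·8/2 - 4·12²/3 - 4·8³/(6·12) = -256/9 kN·m
Load 2 — applied couple M₀=8 kN·m at a=9 m (b=L-a=3):
  M_2 = M₀  [x≤a] = 8 = 8 kN·m
Load 3 — point force P=6 kN at a=6 m (b=L-a=6):
  M_3 = 0  [x>a] = 0 kN·m
Superposition: M = Σ M_i = -184/9 kN·m ≈ -20.444444 kN·m

M(8) = -184/9 kN·m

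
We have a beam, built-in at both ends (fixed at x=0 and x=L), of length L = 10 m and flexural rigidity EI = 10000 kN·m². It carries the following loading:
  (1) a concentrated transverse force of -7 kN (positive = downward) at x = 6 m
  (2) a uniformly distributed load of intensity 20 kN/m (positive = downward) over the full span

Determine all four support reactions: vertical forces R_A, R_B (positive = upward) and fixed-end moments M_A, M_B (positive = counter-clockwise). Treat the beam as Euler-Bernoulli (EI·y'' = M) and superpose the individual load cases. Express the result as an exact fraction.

Load 1 — point force P=-7 kN at a=6 m (b=L-a=4):
  R_A = Pb²(3a+b)/L³ = (-7)·4²·(3·6+4)/10³ = -308/125 kN
  M_A = Pab²/L² = (-7)·6·4²/10² = -168/25 kN·m
  R_B = Pa²(a+3b)/L³ = (-7)·6²·(6+3·4)/10³ = -567/125 kN
  M_B = -Pa²b/L² = -(-7)·6²·4/10² = 252/25 kN·m
Load 2 — uniform load w=20 kN/m over full span:
  R_A = wL/2 = 20·10/2 = 100 kN
  M_A = wL²/12 = 20·10²/12 = 500/3 kN·m
  R_B = wL/2 = 20·10/2 = 100 kN
  M_B = -wL²/12 = -20·10²/12 = -500/3 kN·m
Superposition: R_A = 12192/125 kN, M_A = 11996/75 kN·m, R_B = 11933/125 kN, M_B = -11744/75 kN·m

R_A = 12192/125 kN, M_A = 11996/75 kN·m, R_B = 11933/125 kN, M_B = -11744/75 kN·m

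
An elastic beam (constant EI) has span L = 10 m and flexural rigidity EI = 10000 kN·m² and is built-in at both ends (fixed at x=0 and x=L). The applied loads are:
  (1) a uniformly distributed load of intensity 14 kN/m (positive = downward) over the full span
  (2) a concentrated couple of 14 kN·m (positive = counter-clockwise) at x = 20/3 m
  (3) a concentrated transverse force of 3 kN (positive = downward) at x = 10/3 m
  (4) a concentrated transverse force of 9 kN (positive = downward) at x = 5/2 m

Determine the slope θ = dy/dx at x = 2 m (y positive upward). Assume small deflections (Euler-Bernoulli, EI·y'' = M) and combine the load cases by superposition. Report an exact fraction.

Load 1 — uniform load w=14 kN/m over full span:
  θ_1 = -wx(L-x)(L-2x)/(12EI) = -14·2·(10-2)·(10-2·2)/(12·10000) = -7/625 rad
Load 2 — applied couple M₀=14 kN·m at a=20/3 m (b=L-a=10/3):
  θ_2 = (R_Ax²/2 - M_Ax)/EI  [x≤a] with R_A=28/15, M_A=14/3 = ((28/15)·2²/2 - (14/3)·2)/10000 = -7/12500 rad
Load 3 — point force P=3 kN at a=10/3 m (b=L-a=20/3):
  θ_3 = -Pb²x(2aL-(3a+b)x)/(2L³EI)  [x≤a] = -3·(20/3)²·2·(2·(10/3)·10-(3·(10/3)+(20/3))·2)/(2·10³·10000) = -1/2250 rad
Load 4 — point force P=9 kN at a=5/2 m (b=L-a=15/2):
  θ_4 = -Pb²x(2aL-(3a+b)x)/(2L³EI)  [x≤a] = -9·(15/2)²·2·(2·(5/2)·10-(3·(5/2)+(15/2))·2)/(2·10³·10000) = -81/80000 rad
Superposition: θ = Σ θ_i = -47581/3600000 rad ≈ -0.013217 rad

θ(2) = -47581/3600000 rad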